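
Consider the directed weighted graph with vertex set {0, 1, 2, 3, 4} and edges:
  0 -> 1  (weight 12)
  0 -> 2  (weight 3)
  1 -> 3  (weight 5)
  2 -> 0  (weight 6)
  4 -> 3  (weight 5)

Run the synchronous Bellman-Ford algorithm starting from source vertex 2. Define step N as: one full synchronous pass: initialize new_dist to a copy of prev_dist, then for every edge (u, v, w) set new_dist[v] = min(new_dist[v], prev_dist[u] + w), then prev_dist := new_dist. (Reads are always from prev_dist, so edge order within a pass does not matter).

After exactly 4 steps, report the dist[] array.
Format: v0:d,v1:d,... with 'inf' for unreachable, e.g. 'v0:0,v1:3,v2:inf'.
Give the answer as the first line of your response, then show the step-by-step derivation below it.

v0:6,v1:18,v2:0,v3:23,v4:inf

step 1: dist = v0:6,v1:inf,v2:0,v3:inf,v4:inf
step 2: dist = v0:6,v1:18,v2:0,v3:inf,v4:inf
step 3: dist = v0:6,v1:18,v2:0,v3:23,v4:inf
step 4: dist = v0:6,v1:18,v2:0,v3:23,v4:inf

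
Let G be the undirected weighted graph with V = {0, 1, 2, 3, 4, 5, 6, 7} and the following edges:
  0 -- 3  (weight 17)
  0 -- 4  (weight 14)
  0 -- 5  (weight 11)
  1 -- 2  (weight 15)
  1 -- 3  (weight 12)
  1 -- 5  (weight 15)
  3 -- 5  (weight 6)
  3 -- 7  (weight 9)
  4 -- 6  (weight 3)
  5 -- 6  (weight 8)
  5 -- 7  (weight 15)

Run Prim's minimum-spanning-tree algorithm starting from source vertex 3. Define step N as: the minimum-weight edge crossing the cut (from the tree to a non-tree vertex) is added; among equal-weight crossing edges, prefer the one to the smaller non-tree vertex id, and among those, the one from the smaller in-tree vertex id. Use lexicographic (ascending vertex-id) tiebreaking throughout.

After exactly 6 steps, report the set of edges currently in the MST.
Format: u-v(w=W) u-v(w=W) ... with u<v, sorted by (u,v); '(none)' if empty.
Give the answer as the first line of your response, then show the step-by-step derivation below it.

0-5(w=11) 1-3(w=12) 3-5(w=6) 3-7(w=9) 4-6(w=3) 5-6(w=8)

step 1: add edge 3-5 (w=6); MST = {3-5(w=6)}
step 2: add edge 5-6 (w=8); MST = {3-5(w=6) 5-6(w=8)}
step 3: add edge 4-6 (w=3); MST = {3-5(w=6) 4-6(w=3) 5-6(w=8)}
step 4: add edge 3-7 (w=9); MST = {3-5(w=6) 3-7(w=9) 4-6(w=3) 5-6(w=8)}
step 5: add edge 0-5 (w=11); MST = {0-5(w=11) 3-5(w=6) 3-7(w=9) 4-6(w=3) 5-6(w=8)}
step 6: add edge 1-3 (w=12); MST = {0-5(w=11) 1-3(w=12) 3-5(w=6) 3-7(w=9) 4-6(w=3) 5-6(w=8)}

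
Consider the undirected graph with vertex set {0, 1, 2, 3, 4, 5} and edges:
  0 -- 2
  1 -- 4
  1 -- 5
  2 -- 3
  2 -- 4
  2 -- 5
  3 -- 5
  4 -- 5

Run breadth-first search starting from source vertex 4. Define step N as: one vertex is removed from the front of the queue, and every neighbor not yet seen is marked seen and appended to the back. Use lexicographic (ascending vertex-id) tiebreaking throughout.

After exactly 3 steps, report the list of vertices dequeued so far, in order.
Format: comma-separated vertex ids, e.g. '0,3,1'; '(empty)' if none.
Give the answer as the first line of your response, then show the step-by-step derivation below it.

4,1,2

step 1: dequeue 4; queue=[1,2,5]; order=4
step 2: dequeue 1; queue=[2,5]; order=4,1
step 3: dequeue 2; queue=[5,0,3]; order=4,1,2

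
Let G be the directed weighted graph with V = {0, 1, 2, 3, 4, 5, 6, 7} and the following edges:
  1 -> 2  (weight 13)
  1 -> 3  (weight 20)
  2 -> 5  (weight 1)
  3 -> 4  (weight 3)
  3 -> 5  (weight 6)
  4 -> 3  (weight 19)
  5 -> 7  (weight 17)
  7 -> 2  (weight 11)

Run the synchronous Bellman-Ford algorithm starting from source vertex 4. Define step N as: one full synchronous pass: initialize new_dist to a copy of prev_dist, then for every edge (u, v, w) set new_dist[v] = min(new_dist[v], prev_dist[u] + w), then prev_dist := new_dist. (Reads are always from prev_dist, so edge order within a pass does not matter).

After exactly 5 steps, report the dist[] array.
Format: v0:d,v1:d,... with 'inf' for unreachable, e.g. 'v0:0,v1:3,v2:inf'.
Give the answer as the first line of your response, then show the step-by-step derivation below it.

v0:inf,v1:inf,v2:53,v3:19,v4:0,v5:25,v6:inf,v7:42

step 1: dist = v0:inf,v1:inf,v2:inf,v3:19,v4:0,v5:inf,v6:inf,v7:inf
step 2: dist = v0:inf,v1:inf,v2:inf,v3:19,v4:0,v5:25,v6:inf,v7:inf
step 3: dist = v0:inf,v1:inf,v2:inf,v3:19,v4:0,v5:25,v6:inf,v7:42
step 4: dist = v0:inf,v1:inf,v2:53,v3:19,v4:0,v5:25,v6:inf,v7:42
step 5: dist = v0:inf,v1:inf,v2:53,v3:19,v4:0,v5:25,v6:inf,v7:42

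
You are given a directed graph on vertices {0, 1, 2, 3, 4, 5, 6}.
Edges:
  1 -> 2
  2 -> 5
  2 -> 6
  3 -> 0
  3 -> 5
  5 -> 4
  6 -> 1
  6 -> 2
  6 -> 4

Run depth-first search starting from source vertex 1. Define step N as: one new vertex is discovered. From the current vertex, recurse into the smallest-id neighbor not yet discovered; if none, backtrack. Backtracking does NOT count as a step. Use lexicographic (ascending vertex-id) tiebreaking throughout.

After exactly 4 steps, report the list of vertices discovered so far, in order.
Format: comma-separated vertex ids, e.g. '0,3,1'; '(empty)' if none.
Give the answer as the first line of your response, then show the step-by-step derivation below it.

1,2,5,4

step 1: discover 1; path=1; order=1
step 2: discover 2; path=1>2; order=1,2
step 3: discover 5; path=1>2>5; order=1,2,5
step 4: discover 4; path=1>2>5>4; order=1,2,5,4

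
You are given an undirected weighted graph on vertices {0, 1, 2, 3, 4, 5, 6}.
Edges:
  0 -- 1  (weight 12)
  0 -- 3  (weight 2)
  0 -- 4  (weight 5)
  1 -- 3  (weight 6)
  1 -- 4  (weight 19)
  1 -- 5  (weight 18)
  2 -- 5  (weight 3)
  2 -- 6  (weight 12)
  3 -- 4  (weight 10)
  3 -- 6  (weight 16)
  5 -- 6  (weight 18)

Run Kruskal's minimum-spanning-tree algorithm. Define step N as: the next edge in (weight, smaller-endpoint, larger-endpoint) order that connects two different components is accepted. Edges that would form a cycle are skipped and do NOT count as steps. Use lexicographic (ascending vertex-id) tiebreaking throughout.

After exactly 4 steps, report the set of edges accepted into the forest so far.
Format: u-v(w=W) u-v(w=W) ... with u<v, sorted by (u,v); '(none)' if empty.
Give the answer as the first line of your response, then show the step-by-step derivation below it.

0-3(w=2) 0-4(w=5) 1-3(w=6) 2-5(w=3)

step 1: add edge 0-3 (w=2); MST = {0-3(w=2)}
step 2: add edge 2-5 (w=3); MST = {0-3(w=2) 2-5(w=3)}
step 3: add edge 0-4 (w=5); MST = {0-3(w=2) 0-4(w=5) 2-5(w=3)}
step 4: add edge 1-3 (w=6); MST = {0-3(w=2) 0-4(w=5) 1-3(w=6) 2-5(w=3)}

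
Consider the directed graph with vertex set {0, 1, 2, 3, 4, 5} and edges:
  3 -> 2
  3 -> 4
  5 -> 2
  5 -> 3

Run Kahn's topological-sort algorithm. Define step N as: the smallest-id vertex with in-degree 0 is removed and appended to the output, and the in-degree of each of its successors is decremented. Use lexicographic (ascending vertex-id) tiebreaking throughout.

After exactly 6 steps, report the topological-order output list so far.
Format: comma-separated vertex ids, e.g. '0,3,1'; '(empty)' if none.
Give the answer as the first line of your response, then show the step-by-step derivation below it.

0,1,5,3,2,4

step 1: output 0; order=[0]; indeg=(0,0,2,1,1,0)
step 2: output 1; order=[0,1]; indeg=(0,0,2,1,1,0)
step 3: output 5; order=[0,1,5]; indeg=(0,0,1,0,1,0)
step 4: output 3; order=[0,1,5,3]; indeg=(0,0,0,0,0,0)
step 5: output 2; order=[0,1,5,3,2]; indeg=(0,0,0,0,0,0)
step 6: output 4; order=[0,1,5,3,2,4]; indeg=(0,0,0,0,0,0)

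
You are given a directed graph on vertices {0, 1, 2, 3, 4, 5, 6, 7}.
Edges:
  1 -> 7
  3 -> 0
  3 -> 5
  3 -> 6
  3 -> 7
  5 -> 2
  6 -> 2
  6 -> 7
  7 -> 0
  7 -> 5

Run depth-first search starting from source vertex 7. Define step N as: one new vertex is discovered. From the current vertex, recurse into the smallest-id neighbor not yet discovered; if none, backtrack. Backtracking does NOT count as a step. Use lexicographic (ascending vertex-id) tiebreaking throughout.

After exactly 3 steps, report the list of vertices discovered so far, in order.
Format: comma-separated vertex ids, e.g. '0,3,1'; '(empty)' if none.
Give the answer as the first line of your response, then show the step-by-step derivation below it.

7,0,5

step 1: discover 7; path=7; order=7
step 2: discover 0; path=7>0; order=7,0
step 3: discover 5; path=7>5; order=7,0,5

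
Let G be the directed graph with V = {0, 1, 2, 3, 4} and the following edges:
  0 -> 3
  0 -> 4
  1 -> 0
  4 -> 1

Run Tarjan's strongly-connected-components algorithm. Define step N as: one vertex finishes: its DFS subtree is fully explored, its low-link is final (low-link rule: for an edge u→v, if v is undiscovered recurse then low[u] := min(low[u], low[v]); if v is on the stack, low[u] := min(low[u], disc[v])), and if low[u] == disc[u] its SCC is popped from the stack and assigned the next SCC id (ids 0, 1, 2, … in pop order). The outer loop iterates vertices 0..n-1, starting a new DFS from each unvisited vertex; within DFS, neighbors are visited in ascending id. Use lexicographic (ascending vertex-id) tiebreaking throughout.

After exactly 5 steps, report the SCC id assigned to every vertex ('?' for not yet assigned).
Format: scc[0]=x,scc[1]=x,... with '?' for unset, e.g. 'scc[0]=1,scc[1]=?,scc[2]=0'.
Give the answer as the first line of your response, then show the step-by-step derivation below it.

scc[0]=1,scc[1]=1,scc[2]=2,scc[3]=0,scc[4]=1

step 1: low=(low[0]=0,low[1]=?,low[2]=?,low[3]=1,low[4]=?); scc=(scc[0]=?,scc[1]=?,scc[2]=?,scc[3]=0,scc[4]=?)
step 2: low=(low[0]=0,low[1]=0,low[2]=?,low[3]=1,low[4]=2); scc=(scc[0]=?,scc[1]=?,scc[2]=?,scc[3]=0,scc[4]=?)
step 3: low=(low[0]=0,low[1]=0,low[2]=?,low[3]=1,low[4]=0); scc=(scc[0]=?,scc[1]=?,scc[2]=?,scc[3]=0,scc[4]=?)
step 4: low=(low[0]=0,low[1]=0,low[2]=?,low[3]=1,low[4]=0); scc=(scc[0]=1,scc[1]=1,scc[2]=?,scc[3]=0,scc[4]=1)
step 5: low=(low[0]=0,low[1]=0,low[2]=4,low[3]=1,low[4]=0); scc=(scc[0]=1,scc[1]=1,scc[2]=2,scc[3]=0,scc[4]=1)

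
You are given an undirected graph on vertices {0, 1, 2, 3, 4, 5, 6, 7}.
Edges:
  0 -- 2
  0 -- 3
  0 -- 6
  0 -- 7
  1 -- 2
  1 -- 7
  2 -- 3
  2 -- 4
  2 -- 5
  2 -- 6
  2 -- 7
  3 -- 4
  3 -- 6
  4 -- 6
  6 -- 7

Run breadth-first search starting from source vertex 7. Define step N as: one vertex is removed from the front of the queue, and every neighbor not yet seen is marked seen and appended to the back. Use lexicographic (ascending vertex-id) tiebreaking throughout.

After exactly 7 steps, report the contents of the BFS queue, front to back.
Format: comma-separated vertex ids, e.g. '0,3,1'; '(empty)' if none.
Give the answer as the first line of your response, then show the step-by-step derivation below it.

5

step 1: dequeue 7; queue=[0,1,2,6]; order=7
step 2: dequeue 0; queue=[1,2,6,3]; order=7,0
step 3: dequeue 1; queue=[2,6,3]; order=7,0,1
step 4: dequeue 2; queue=[6,3,4,5]; order=7,0,1,2
step 5: dequeue 6; queue=[3,4,5]; order=7,0,1,2,6
step 6: dequeue 3; queue=[4,5]; order=7,0,1,2,6,3
step 7: dequeue 4; queue=[5]; order=7,0,1,2,6,3,4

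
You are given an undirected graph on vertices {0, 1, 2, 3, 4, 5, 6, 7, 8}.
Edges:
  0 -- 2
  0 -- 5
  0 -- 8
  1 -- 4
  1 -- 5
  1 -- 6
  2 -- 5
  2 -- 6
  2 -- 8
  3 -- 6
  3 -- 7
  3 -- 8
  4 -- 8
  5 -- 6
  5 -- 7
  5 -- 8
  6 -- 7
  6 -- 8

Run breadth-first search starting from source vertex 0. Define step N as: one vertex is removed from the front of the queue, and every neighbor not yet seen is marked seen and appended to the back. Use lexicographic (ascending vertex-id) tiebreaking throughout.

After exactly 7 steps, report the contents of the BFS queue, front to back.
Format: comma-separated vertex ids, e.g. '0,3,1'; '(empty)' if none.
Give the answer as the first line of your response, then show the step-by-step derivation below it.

3,4

step 1: dequeue 0; queue=[2,5,8]; order=0
step 2: dequeue 2; queue=[5,8,6]; order=0,2
step 3: dequeue 5; queue=[8,6,1,7]; order=0,2,5
step 4: dequeue 8; queue=[6,1,7,3,4]; order=0,2,5,8
step 5: dequeue 6; queue=[1,7,3,4]; order=0,2,5,8,6
step 6: dequeue 1; queue=[7,3,4]; order=0,2,5,8,6,1
step 7: dequeue 7; queue=[3,4]; order=0,2,5,8,6,1,7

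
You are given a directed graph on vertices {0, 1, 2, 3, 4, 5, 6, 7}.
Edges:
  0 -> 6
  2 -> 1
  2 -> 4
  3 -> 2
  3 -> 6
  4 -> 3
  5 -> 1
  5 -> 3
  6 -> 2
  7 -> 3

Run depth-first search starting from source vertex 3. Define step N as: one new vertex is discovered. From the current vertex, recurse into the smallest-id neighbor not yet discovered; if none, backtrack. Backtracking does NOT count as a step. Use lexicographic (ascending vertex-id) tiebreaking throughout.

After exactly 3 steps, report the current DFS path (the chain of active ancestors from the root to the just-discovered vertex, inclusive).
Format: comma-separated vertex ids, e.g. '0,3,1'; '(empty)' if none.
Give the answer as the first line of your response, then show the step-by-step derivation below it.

3,2,1

step 1: discover 3; path=3; order=3
step 2: discover 2; path=3>2; order=3,2
step 3: discover 1; path=3>2>1; order=3,2,1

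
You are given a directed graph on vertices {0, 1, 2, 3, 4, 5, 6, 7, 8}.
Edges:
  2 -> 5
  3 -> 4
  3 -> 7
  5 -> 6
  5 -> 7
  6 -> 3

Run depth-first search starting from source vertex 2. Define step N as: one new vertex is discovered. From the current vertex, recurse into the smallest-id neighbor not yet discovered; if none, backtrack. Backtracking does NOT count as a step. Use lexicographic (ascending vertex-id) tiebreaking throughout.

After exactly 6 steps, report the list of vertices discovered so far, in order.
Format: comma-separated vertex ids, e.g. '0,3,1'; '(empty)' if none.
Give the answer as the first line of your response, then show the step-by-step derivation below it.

2,5,6,3,4,7

step 1: discover 2; path=2; order=2
step 2: discover 5; path=2>5; order=2,5
step 3: discover 6; path=2>5>6; order=2,5,6
step 4: discover 3; path=2>5>6>3; order=2,5,6,3
step 5: discover 4; path=2>5>6>3>4; order=2,5,6,3,4
step 6: discover 7; path=2>5>6>3>7; order=2,5,6,3,4,7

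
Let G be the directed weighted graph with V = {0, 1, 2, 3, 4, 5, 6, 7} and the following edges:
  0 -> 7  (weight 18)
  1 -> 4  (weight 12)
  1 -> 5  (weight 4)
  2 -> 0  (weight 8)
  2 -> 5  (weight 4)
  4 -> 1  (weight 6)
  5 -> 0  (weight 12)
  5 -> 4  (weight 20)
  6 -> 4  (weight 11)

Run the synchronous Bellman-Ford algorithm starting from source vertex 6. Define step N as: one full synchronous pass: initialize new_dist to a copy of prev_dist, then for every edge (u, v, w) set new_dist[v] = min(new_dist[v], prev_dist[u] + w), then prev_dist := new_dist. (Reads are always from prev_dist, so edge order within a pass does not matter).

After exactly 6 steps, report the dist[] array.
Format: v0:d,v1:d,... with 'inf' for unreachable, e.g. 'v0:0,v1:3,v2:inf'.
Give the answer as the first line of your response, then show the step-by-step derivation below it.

v0:33,v1:17,v2:inf,v3:inf,v4:11,v5:21,v6:0,v7:51

step 1: dist = v0:inf,v1:inf,v2:inf,v3:inf,v4:11,v5:inf,v6:0,v7:inf
step 2: dist = v0:inf,v1:17,v2:inf,v3:inf,v4:11,v5:inf,v6:0,v7:inf
step 3: dist = v0:inf,v1:17,v2:inf,v3:inf,v4:11,v5:21,v6:0,v7:inf
step 4: dist = v0:33,v1:17,v2:inf,v3:inf,v4:11,v5:21,v6:0,v7:inf
step 5: dist = v0:33,v1:17,v2:inf,v3:inf,v4:11,v5:21,v6:0,v7:51
step 6: dist = v0:33,v1:17,v2:inf,v3:inf,v4:11,v5:21,v6:0,v7:51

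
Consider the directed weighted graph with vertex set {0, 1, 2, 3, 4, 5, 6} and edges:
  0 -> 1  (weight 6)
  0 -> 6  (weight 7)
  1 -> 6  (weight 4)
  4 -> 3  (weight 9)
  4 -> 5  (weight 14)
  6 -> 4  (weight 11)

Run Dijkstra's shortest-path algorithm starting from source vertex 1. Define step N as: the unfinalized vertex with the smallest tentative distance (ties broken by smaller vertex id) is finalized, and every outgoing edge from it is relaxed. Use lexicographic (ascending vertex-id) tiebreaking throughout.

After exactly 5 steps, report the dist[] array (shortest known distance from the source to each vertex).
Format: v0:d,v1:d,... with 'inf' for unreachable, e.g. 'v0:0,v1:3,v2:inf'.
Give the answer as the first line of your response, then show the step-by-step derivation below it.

v0:inf,v1:0,v2:inf,v3:24,v4:15,v5:29,v6:4

step 1: dist = v0:inf,v1:0,v2:inf,v3:inf,v4:inf,v5:inf,v6:4
step 2: dist = v0:inf,v1:0,v2:inf,v3:inf,v4:15,v5:inf,v6:4
step 3: dist = v0:inf,v1:0,v2:inf,v3:24,v4:15,v5:29,v6:4
step 4: dist = v0:inf,v1:0,v2:inf,v3:24,v4:15,v5:29,v6:4
step 5: dist = v0:inf,v1:0,v2:inf,v3:24,v4:15,v5:29,v6:4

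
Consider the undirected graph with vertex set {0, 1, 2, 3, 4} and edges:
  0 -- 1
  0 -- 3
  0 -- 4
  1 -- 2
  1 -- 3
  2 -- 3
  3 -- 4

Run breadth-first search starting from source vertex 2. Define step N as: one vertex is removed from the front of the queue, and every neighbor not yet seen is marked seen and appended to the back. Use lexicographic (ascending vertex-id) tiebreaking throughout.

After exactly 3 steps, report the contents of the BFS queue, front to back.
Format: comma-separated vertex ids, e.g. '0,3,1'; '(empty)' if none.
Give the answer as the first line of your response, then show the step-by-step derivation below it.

0,4

step 1: dequeue 2; queue=[1,3]; order=2
step 2: dequeue 1; queue=[3,0]; order=2,1
step 3: dequeue 3; queue=[0,4]; order=2,1,3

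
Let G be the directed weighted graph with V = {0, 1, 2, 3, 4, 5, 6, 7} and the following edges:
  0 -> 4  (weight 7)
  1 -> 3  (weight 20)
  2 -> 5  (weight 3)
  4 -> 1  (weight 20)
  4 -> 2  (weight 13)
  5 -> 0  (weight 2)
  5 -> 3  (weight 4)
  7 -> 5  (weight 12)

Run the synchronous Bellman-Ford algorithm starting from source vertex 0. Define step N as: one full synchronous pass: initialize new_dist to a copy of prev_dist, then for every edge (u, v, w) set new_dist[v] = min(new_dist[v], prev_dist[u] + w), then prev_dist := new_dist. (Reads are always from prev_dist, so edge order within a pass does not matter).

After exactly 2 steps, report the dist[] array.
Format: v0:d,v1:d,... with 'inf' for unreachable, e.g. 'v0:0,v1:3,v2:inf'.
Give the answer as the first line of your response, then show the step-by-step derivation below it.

v0:0,v1:27,v2:20,v3:inf,v4:7,v5:inf,v6:inf,v7:inf

step 1: dist = v0:0,v1:inf,v2:inf,v3:inf,v4:7,v5:inf,v6:inf,v7:inf
step 2: dist = v0:0,v1:27,v2:20,v3:inf,v4:7,v5:inf,v6:inf,v7:inf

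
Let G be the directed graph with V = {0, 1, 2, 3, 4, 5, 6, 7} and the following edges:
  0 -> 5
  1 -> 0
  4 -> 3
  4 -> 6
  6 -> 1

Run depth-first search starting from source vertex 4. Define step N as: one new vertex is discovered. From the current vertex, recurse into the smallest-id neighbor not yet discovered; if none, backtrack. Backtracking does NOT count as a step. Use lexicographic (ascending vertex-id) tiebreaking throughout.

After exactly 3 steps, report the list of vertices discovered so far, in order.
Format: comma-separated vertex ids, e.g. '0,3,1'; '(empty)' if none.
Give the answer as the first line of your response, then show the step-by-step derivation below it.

4,3,6

step 1: discover 4; path=4; order=4
step 2: discover 3; path=4>3; order=4,3
step 3: discover 6; path=4>6; order=4,3,6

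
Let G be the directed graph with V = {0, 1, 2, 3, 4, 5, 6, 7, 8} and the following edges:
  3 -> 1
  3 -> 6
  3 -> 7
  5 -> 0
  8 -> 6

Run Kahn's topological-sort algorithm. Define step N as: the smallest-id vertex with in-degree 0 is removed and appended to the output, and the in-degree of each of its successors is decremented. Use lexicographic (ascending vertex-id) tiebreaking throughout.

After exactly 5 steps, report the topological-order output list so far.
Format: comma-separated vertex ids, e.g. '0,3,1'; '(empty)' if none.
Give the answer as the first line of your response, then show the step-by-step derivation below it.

2,3,1,4,5

step 1: output 2; order=[2]; indeg=(1,1,0,0,0,0,2,1,0)
step 2: output 3; order=[2,3]; indeg=(1,0,0,0,0,0,1,0,0)
step 3: output 1; order=[2,3,1]; indeg=(1,0,0,0,0,0,1,0,0)
step 4: output 4; order=[2,3,1,4]; indeg=(1,0,0,0,0,0,1,0,0)
step 5: output 5; order=[2,3,1,4,5]; indeg=(0,0,0,0,0,0,1,0,0)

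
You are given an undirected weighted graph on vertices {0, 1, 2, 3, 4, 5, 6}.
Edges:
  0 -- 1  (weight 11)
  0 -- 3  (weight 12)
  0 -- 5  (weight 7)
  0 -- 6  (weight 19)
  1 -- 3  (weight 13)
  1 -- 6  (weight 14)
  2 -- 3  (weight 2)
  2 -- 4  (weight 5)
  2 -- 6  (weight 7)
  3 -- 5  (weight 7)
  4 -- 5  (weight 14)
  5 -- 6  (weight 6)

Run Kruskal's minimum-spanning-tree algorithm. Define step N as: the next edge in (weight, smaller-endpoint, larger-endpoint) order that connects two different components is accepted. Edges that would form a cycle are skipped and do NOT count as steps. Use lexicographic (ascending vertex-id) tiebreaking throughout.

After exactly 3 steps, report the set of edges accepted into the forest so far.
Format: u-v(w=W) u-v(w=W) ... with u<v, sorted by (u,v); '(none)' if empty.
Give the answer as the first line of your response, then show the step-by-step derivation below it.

2-3(w=2) 2-4(w=5) 5-6(w=6)

step 1: add edge 2-3 (w=2); MST = {2-3(w=2)}
step 2: add edge 2-4 (w=5); MST = {2-3(w=2) 2-4(w=5)}
step 3: add edge 5-6 (w=6); MST = {2-3(w=2) 2-4(w=5) 5-6(w=6)}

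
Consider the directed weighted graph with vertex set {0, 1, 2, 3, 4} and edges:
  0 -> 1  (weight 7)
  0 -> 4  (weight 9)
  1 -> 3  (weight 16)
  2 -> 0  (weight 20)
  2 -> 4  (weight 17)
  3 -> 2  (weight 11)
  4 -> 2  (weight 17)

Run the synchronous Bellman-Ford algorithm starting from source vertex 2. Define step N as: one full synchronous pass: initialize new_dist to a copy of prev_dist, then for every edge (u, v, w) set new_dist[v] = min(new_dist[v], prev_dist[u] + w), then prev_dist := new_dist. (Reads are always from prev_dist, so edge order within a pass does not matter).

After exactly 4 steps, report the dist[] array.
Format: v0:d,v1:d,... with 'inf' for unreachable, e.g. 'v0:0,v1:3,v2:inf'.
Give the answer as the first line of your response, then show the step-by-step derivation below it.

v0:20,v1:27,v2:0,v3:43,v4:17

step 1: dist = v0:20,v1:inf,v2:0,v3:inf,v4:17
step 2: dist = v0:20,v1:27,v2:0,v3:inf,v4:17
step 3: dist = v0:20,v1:27,v2:0,v3:43,v4:17
step 4: dist = v0:20,v1:27,v2:0,v3:43,v4:17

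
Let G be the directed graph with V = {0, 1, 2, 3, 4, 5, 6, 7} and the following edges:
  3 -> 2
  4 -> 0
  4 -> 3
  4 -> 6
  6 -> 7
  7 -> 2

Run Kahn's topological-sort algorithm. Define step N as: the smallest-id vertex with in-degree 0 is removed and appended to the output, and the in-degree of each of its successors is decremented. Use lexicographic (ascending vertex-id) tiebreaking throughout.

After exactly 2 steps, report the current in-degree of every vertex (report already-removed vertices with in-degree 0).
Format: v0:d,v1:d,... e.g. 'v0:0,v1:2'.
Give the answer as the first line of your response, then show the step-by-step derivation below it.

v0:0,v1:0,v2:2,v3:0,v4:0,v5:0,v6:0,v7:1

step 1: output 1; order=[1]; indeg=(1,0,2,1,0,0,1,1)
step 2: output 4; order=[1,4]; indeg=(0,0,2,0,0,0,0,1)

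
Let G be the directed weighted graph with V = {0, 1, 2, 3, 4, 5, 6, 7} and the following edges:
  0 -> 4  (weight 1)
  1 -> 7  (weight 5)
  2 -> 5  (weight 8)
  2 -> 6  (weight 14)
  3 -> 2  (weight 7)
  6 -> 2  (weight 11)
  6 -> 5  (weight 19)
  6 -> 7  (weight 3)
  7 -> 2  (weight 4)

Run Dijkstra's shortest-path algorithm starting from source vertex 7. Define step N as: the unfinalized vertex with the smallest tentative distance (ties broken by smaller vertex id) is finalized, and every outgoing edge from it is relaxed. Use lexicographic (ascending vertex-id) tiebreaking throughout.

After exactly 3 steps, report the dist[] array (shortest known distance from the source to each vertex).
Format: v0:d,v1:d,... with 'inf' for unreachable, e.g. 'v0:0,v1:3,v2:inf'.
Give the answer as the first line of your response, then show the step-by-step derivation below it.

v0:inf,v1:inf,v2:4,v3:inf,v4:inf,v5:12,v6:18,v7:0

step 1: dist = v0:inf,v1:inf,v2:4,v3:inf,v4:inf,v5:inf,v6:inf,v7:0
step 2: dist = v0:inf,v1:inf,v2:4,v3:inf,v4:inf,v5:12,v6:18,v7:0
step 3: dist = v0:inf,v1:inf,v2:4,v3:inf,v4:inf,v5:12,v6:18,v7:0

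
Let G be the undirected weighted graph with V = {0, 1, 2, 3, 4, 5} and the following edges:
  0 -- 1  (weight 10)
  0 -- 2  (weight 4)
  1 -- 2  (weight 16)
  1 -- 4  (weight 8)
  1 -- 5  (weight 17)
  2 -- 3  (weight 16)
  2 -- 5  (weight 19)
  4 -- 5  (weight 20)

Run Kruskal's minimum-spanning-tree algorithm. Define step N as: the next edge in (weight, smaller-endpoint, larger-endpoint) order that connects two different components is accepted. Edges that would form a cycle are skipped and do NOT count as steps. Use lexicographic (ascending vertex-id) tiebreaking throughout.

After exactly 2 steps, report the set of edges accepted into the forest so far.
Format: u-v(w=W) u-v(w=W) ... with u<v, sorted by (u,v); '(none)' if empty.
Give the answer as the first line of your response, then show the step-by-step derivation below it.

0-2(w=4) 1-4(w=8)

step 1: add edge 0-2 (w=4); MST = {0-2(w=4)}
step 2: add edge 1-4 (w=8); MST = {0-2(w=4) 1-4(w=8)}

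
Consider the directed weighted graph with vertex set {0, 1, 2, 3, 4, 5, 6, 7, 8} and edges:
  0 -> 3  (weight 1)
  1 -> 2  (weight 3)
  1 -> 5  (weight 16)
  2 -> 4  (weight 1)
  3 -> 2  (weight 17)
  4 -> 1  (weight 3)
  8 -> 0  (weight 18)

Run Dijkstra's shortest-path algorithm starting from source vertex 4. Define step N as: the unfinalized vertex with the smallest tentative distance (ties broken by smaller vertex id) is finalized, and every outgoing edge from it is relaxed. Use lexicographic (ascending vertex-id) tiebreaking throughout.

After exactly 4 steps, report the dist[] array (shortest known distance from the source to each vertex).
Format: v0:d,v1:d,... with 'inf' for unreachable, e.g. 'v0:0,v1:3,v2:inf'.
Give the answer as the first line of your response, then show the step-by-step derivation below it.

v0:inf,v1:3,v2:6,v3:inf,v4:0,v5:19,v6:inf,v7:inf,v8:inf

step 1: dist = v0:inf,v1:3,v2:inf,v3:inf,v4:0,v5:inf,v6:inf,v7:inf,v8:inf
step 2: dist = v0:inf,v1:3,v2:6,v3:inf,v4:0,v5:19,v6:inf,v7:inf,v8:inf
step 3: dist = v0:inf,v1:3,v2:6,v3:inf,v4:0,v5:19,v6:inf,v7:inf,v8:inf
step 4: dist = v0:inf,v1:3,v2:6,v3:inf,v4:0,v5:19,v6:inf,v7:inf,v8:inf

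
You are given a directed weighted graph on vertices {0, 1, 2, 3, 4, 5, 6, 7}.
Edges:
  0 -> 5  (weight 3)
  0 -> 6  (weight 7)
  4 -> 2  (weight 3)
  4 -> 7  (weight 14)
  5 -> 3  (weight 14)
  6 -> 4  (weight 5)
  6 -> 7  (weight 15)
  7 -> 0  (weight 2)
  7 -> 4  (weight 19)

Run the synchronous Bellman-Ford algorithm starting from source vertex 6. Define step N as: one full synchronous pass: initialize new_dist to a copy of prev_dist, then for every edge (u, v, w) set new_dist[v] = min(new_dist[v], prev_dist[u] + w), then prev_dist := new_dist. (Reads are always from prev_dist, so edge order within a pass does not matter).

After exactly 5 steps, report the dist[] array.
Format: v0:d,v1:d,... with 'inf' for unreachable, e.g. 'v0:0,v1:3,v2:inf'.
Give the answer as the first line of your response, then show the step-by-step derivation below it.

v0:17,v1:inf,v2:8,v3:34,v4:5,v5:20,v6:0,v7:15

step 1: dist = v0:inf,v1:inf,v2:inf,v3:inf,v4:5,v5:inf,v6:0,v7:15
step 2: dist = v0:17,v1:inf,v2:8,v3:inf,v4:5,v5:inf,v6:0,v7:15
step 3: dist = v0:17,v1:inf,v2:8,v3:inf,v4:5,v5:20,v6:0,v7:15
step 4: dist = v0:17,v1:inf,v2:8,v3:34,v4:5,v5:20,v6:0,v7:15
step 5: dist = v0:17,v1:inf,v2:8,v3:34,v4:5,v5:20,v6:0,v7:15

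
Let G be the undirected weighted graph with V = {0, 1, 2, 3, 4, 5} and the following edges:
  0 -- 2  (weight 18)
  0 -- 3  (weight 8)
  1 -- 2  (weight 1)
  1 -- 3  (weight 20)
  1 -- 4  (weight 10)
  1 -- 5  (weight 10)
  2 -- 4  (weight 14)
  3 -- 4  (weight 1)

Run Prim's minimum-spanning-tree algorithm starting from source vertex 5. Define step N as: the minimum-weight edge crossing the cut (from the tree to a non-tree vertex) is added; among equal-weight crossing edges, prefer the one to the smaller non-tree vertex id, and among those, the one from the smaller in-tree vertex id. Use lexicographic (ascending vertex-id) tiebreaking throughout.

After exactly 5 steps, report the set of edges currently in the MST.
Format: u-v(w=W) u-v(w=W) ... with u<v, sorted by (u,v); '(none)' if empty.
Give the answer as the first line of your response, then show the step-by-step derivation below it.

0-3(w=8) 1-2(w=1) 1-4(w=10) 1-5(w=10) 3-4(w=1)

step 1: add edge 1-5 (w=10); MST = {1-5(w=10)}
step 2: add edge 1-2 (w=1); MST = {1-2(w=1) 1-5(w=10)}
step 3: add edge 1-4 (w=10); MST = {1-2(w=1) 1-4(w=10) 1-5(w=10)}
step 4: add edge 3-4 (w=1); MST = {1-2(w=1) 1-4(w=10) 1-5(w=10) 3-4(w=1)}
step 5: add edge 0-3 (w=8); MST = {0-3(w=8) 1-2(w=1) 1-4(w=10) 1-5(w=10) 3-4(w=1)}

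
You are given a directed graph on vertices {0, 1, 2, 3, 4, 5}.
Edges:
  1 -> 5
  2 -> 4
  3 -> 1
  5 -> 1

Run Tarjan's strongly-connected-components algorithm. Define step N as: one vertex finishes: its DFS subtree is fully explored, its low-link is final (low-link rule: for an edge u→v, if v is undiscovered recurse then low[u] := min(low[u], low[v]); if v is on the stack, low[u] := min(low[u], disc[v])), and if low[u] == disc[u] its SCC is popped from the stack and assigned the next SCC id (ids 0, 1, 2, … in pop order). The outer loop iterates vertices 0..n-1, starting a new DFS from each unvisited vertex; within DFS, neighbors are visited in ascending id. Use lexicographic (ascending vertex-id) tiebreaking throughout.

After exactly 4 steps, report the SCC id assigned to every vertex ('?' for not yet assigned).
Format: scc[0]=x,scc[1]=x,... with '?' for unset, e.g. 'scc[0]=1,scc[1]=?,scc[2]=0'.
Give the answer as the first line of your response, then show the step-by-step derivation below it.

scc[0]=0,scc[1]=1,scc[2]=?,scc[3]=?,scc[4]=2,scc[5]=1

step 1: low=(low[0]=0,low[1]=?,low[2]=?,low[3]=?,low[4]=?,low[5]=?); scc=(scc[0]=0,scc[1]=?,scc[2]=?,scc[3]=?,scc[4]=?,scc[5]=?)
step 2: low=(low[0]=0,low[1]=1,low[2]=?,low[3]=?,low[4]=?,low[5]=1); scc=(scc[0]=0,scc[1]=?,scc[2]=?,scc[3]=?,scc[4]=?,scc[5]=?)
step 3: low=(low[0]=0,low[1]=1,low[2]=?,low[3]=?,low[4]=?,low[5]=1); scc=(scc[0]=0,scc[1]=1,scc[2]=?,scc[3]=?,scc[4]=?,scc[5]=1)
step 4: low=(low[0]=0,low[1]=1,low[2]=3,low[3]=?,low[4]=4,low[5]=1); scc=(scc[0]=0,scc[1]=1,scc[2]=?,scc[3]=?,scc[4]=2,scc[5]=1)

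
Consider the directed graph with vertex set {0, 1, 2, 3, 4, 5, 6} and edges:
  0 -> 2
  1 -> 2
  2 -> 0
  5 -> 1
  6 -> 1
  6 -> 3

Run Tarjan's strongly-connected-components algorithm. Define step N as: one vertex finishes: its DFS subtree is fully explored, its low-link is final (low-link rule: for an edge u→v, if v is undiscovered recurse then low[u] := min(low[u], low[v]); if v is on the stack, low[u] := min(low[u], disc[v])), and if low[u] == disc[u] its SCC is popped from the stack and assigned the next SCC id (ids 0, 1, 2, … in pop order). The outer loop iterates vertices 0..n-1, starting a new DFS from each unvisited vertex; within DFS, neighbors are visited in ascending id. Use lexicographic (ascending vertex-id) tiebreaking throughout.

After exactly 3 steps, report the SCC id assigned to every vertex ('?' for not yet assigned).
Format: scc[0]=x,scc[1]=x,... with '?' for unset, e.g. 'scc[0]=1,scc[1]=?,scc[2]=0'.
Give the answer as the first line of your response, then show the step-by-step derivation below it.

scc[0]=0,scc[1]=1,scc[2]=0,scc[3]=?,scc[4]=?,scc[5]=?,scc[6]=?

step 1: low=(low[0]=0,low[1]=?,low[2]=0,low[3]=?,low[4]=?,low[5]=?,low[6]=?); scc=(scc[0]=?,scc[1]=?,scc[2]=?,scc[3]=?,scc[4]=?,scc[5]=?,scc[6]=?)
step 2: low=(low[0]=0,low[1]=?,low[2]=0,low[3]=?,low[4]=?,low[5]=?,low[6]=?); scc=(scc[0]=0,scc[1]=?,scc[2]=0,scc[3]=?,scc[4]=?,scc[5]=?,scc[6]=?)
step 3: low=(low[0]=0,low[1]=2,low[2]=0,low[3]=?,low[4]=?,low[5]=?,low[6]=?); scc=(scc[0]=0,scc[1]=1,scc[2]=0,scc[3]=?,scc[4]=?,scc[5]=?,scc[6]=?)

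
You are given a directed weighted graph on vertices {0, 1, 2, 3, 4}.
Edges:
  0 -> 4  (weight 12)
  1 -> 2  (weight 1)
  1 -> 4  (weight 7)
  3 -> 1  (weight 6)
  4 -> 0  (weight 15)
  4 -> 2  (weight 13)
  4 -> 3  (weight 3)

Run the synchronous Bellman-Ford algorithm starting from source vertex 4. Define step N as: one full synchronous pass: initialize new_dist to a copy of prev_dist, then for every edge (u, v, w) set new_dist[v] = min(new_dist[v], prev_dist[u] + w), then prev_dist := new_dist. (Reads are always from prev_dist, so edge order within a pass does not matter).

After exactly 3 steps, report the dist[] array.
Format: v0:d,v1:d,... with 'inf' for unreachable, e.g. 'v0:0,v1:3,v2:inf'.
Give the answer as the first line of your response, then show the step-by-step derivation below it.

v0:15,v1:9,v2:10,v3:3,v4:0

step 1: dist = v0:15,v1:inf,v2:13,v3:3,v4:0
step 2: dist = v0:15,v1:9,v2:13,v3:3,v4:0
step 3: dist = v0:15,v1:9,v2:10,v3:3,v4:0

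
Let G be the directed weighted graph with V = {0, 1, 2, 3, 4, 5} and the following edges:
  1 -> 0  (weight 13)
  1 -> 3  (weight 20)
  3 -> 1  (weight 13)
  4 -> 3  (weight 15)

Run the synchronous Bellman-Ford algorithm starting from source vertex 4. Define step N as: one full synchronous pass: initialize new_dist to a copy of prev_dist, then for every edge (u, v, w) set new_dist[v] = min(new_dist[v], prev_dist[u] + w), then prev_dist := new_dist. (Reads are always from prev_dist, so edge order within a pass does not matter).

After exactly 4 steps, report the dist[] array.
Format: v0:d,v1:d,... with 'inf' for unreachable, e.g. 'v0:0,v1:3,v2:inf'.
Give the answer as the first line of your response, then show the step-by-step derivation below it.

v0:41,v1:28,v2:inf,v3:15,v4:0,v5:inf

step 1: dist = v0:inf,v1:inf,v2:inf,v3:15,v4:0,v5:inf
step 2: dist = v0:inf,v1:28,v2:inf,v3:15,v4:0,v5:inf
step 3: dist = v0:41,v1:28,v2:inf,v3:15,v4:0,v5:inf
step 4: dist = v0:41,v1:28,v2:inf,v3:15,v4:0,v5:inf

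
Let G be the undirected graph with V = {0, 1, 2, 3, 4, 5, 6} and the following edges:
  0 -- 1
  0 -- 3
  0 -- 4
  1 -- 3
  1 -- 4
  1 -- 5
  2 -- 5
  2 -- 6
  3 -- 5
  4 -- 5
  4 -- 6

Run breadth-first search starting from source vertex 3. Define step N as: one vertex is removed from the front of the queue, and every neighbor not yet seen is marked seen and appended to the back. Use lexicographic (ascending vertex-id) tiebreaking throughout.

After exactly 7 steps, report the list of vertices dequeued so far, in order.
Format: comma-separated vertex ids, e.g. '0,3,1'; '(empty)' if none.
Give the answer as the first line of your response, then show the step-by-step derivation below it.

3,0,1,5,4,2,6

step 1: dequeue 3; queue=[0,1,5]; order=3
step 2: dequeue 0; queue=[1,5,4]; order=3,0
step 3: dequeue 1; queue=[5,4]; order=3,0,1
step 4: dequeue 5; queue=[4,2]; order=3,0,1,5
step 5: dequeue 4; queue=[2,6]; order=3,0,1,5,4
step 6: dequeue 2; queue=[6]; order=3,0,1,5,4,2
step 7: dequeue 6; queue=[(empty)]; order=3,0,1,5,4,2,6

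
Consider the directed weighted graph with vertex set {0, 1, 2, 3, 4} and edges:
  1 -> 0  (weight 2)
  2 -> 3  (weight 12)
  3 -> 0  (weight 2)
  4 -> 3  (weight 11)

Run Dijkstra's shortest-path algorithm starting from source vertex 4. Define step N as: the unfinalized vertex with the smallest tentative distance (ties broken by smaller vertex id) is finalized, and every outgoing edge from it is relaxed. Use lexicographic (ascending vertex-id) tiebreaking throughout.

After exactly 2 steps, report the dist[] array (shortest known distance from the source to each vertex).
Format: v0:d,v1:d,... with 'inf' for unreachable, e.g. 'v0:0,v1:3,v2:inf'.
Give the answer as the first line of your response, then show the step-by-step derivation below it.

v0:13,v1:inf,v2:inf,v3:11,v4:0

step 1: dist = v0:inf,v1:inf,v2:inf,v3:11,v4:0
step 2: dist = v0:13,v1:inf,v2:inf,v3:11,v4:0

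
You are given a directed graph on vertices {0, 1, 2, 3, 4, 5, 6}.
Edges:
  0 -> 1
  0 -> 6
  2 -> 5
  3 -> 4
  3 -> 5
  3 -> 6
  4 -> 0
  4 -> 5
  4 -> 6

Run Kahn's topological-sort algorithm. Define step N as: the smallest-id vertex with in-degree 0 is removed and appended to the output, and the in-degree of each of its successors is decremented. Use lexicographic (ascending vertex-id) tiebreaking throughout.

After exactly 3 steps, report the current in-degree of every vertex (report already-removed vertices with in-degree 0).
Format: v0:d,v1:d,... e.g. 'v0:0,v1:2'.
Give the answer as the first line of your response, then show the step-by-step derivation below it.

v0:0,v1:1,v2:0,v3:0,v4:0,v5:0,v6:1

step 1: output 2; order=[2]; indeg=(1,1,0,0,1,2,3)
step 2: output 3; order=[2,3]; indeg=(1,1,0,0,0,1,2)
step 3: output 4; order=[2,3,4]; indeg=(0,1,0,0,0,0,1)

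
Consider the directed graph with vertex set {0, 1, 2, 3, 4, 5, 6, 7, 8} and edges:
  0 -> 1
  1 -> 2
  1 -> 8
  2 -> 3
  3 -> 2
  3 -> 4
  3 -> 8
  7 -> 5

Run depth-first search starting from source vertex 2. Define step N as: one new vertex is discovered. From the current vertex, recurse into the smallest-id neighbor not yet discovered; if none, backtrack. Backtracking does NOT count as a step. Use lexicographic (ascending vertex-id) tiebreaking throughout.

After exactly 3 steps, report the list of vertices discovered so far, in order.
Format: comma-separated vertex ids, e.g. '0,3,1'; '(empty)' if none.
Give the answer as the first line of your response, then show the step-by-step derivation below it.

2,3,4

step 1: discover 2; path=2; order=2
step 2: discover 3; path=2>3; order=2,3
step 3: discover 4; path=2>3>4; order=2,3,4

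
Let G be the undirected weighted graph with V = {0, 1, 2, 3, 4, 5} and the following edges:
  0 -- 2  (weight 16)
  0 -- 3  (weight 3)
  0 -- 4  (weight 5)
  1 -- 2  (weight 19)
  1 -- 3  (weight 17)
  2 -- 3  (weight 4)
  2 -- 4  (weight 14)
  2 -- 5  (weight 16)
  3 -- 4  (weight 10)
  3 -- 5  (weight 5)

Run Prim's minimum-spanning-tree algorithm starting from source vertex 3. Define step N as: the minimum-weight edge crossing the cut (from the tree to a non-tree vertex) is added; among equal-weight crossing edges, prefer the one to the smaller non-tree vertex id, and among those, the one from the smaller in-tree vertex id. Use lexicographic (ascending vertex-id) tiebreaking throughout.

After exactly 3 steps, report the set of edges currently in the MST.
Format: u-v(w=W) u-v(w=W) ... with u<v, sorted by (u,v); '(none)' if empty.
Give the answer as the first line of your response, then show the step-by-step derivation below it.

0-3(w=3) 0-4(w=5) 2-3(w=4)

step 1: add edge 0-3 (w=3); MST = {0-3(w=3)}
step 2: add edge 2-3 (w=4); MST = {0-3(w=3) 2-3(w=4)}
step 3: add edge 0-4 (w=5); MST = {0-3(w=3) 0-4(w=5) 2-3(w=4)}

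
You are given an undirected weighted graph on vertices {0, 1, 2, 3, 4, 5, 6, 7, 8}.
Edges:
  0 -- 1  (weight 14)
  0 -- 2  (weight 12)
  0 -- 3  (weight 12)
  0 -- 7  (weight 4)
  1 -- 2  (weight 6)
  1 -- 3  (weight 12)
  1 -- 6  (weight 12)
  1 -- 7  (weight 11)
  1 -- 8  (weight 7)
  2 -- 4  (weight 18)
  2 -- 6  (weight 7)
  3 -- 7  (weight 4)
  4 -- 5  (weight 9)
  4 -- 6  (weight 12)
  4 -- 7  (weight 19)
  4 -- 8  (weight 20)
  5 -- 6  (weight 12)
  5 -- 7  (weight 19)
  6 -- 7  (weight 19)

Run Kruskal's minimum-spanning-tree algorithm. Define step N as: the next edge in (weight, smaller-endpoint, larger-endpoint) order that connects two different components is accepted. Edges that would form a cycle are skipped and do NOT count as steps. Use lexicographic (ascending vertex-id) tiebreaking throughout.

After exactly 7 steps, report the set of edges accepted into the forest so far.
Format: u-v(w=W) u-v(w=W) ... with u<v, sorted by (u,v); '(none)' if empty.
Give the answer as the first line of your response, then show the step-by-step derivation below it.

0-7(w=4) 1-2(w=6) 1-7(w=11) 1-8(w=7) 2-6(w=7) 3-7(w=4) 4-5(w=9)

step 1: add edge 0-7 (w=4); MST = {0-7(w=4)}
step 2: add edge 3-7 (w=4); MST = {0-7(w=4) 3-7(w=4)}
step 3: add edge 1-2 (w=6); MST = {0-7(w=4) 1-2(w=6) 3-7(w=4)}
step 4: add edge 1-8 (w=7); MST = {0-7(w=4) 1-2(w=6) 1-8(w=7) 3-7(w=4)}
step 5: add edge 2-6 (w=7); MST = {0-7(w=4) 1-2(w=6) 1-8(w=7) 2-6(w=7) 3-7(w=4)}
step 6: add edge 4-5 (w=9); MST = {0-7(w=4) 1-2(w=6) 1-8(w=7) 2-6(w=7) 3-7(w=4) 4-5(w=9)}
step 7: add edge 1-7 (w=11); MST = {0-7(w=4) 1-2(w=6) 1-7(w=11) 1-8(w=7) 2-6(w=7) 3-7(w=4) 4-5(w=9)}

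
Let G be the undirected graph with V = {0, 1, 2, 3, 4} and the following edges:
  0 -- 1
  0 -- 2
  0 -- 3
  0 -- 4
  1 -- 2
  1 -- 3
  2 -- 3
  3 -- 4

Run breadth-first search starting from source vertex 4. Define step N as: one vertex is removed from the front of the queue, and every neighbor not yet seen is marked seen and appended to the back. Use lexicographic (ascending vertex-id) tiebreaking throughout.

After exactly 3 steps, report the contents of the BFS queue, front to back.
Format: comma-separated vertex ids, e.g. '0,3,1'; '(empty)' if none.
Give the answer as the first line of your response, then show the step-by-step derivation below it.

1,2

step 1: dequeue 4; queue=[0,3]; order=4
step 2: dequeue 0; queue=[3,1,2]; order=4,0
step 3: dequeue 3; queue=[1,2]; order=4,0,3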